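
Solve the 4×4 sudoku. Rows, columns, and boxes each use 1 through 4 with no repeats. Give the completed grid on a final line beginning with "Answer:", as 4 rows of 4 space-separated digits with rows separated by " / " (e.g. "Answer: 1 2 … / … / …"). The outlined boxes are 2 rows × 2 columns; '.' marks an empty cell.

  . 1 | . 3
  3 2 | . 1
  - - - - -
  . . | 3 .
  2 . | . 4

Step 1. [r1c1∈{4}] r1c1 has the single candidate 4, so r1c1=4.
Step 2. [r1c3∈{2}] nothing but 2 survives at r1c3 ⇒ r1c3=2.
Step 3. [r3c2∈{4}] r3c2's peers cover all but 4 ⇒ r3c2=4.
Step 4. [r3c1∈{1}] r3c1 has the single candidate 1. So r3c1=1.
Step 5. [r3c4∈{2}] only 2 remains possible at r3c4. So r3c4=2.
Step 6. [r4c3∈{1}] r4c3 has the single candidate 1 ⇒ r4c3=1.
Step 7. [r2c3∈{4}] r2c3 has the single candidate 4 ⇒ r2c3=4.
Step 8. [r4c2∈{3}] only 3 remains possible at r4c2 ⇒ r4c2=3.

Answer: 4 1 2 3 / 3 2 4 1 / 1 4 3 2 / 2 3 1 4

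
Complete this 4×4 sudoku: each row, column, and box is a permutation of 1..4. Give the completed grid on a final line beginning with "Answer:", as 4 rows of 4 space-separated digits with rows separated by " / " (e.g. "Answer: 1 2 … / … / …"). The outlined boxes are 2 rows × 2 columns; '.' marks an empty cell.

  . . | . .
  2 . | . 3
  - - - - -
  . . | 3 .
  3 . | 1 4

Step 1. [r2c2∈{1,4}] 1 has one home in row 2: r2c2, so r2c2=1.
Step 2. [r1c1∈{4}] r1c1 has the single candidate 4 ⇒ r1c1=4.
Step 3. [r3c4∈{2}] r3c4's peers cover all but 2 ⇒ r3c4=2.
Step 4. [r3c2∈{4}] nothing but 4 survives at r3c2. So r3c2=4.
Step 5. [r1c4∈{1}] nothing but 1 survives at r1c4. So r1c4=1.
Step 6. [r1c3∈{2}] r1c3's peers cover all but 2, so r1c3=2.
Step 7. [r3c1∈{1}] nothing but 1 survives at r3c1 ⇒ r3c1=1.
Step 8. [r4c2∈{2}] r4c2 is down to just 2. So r4c2=2.
Step 9. [r2c3∈{4}] only 4 remains possible at r2c3 ⇒ r2c3=4.
Step 10. [r1c2∈{3}] nothing but 3 survives at r1c2 ⇒ r1c2=3.

Answer: 4 3 2 1 / 2 1 4 3 / 1 4 3 2 / 3 2 1 4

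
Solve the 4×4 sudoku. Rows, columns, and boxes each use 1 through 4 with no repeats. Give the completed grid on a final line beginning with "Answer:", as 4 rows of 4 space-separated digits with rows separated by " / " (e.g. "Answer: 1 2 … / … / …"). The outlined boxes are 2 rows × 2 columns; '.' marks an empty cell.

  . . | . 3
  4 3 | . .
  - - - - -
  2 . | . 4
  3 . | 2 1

Step 1. [r1c1∈{1}] r1c1's peers cover all but 1, so r1c1=1.
Step 2. [r3c2∈{1}] r3c2 is down to just 1. So r3c2=1.
Step 3. [r2c4∈{2}] only 2 remains possible at r2c4, so r2c4=2.
Step 4. [r4c2∈{4}] r4c2 is down to just 4, so r4c2=4.
Step 5. [r1c3∈{4}] only 4 remains possible at r1c3. So r1c3=4.
Step 6. [r2c3∈{1}] nothing but 1 survives at r2c3 ⇒ r2c3=1.
Step 7. [r1c2∈{2}] only 2 remains possible at r1c2, so r1c2=2.
Step 8. [r3c3∈{3}] nothing but 3 survives at r3c3. So r3c3=3.

Answer: 1 2 4 3 / 4 3 1 2 / 2 1 3 4 / 3 4 2 1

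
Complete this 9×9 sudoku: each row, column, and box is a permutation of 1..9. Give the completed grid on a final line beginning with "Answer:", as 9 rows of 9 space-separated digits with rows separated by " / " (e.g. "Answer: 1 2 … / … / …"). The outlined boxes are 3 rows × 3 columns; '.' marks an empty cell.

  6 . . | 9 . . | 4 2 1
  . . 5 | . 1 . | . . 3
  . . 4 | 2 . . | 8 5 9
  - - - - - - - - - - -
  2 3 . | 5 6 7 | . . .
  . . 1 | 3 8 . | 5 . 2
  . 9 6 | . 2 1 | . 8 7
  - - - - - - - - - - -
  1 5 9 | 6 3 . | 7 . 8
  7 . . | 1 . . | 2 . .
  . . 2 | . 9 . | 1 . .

Step 1. [r8c5∈{4,5}] in col 5, 4 fits only at r8c5, so r8c5=4.
Step 2. [r1c3∈{3,7,8}] in col 3, 7 fits only at r1c3. So r1c3=7.
Step 3. [r1c2∈{8}] only 8 remains possible at r1c2. So r1c2=8.
Step 4. [r5c8∈{4,6,9}] row 5 places 6 nowhere but r5c8 ⇒ r5c8=6.
Step 5. [r9c1∈{3,4,8}] r9c1 is the only open cell in col 1 admitting 8, so r9c1=8.
Step 6. [r9c2∈{4,6}] 4 has one home in box 7: r9c2 ⇒ r9c2=4.
Step 7. [r2c4∈{4,7,8}] 8 has one home in col 4: r2c4. So r2c4=8.
Step 8. [r9c6∈{5}] r9c6's peers cover all but 5 ⇒ r9c6=5.
Step 9. [r3c6∈{3,6}] row 3 places 6 nowhere but r3c6, so r3c6=6.
Step 10. [r8c8∈{3,9}] across row 8, 9 lands solely at r8c8, so r8c8=9.
Step 11. [r6c4∈{4}] r6c4's peers cover all but 4, so r6c4=4.
Step 12. [r8c2∈{6}] only 6 remains possible at r8c2 ⇒ r8c2=6.
Step 13. [r4c9∈{4}] only 4 remains possible at r4c9 ⇒ r4c9=4.
Step 14. [r5c6∈{9}] r5c6 has the single candidate 9, so r5c6=9.
Step 15. [r3c2∈{1}] r3c2 has the single candidate 1 ⇒ r3c2=1.
Step 16. [r4c8∈{1}] r4c8 is down to just 1 ⇒ r4c8=1.
Step 17. [r2c8∈{7}] nothing but 7 survives at r2c8 ⇒ r2c8=7.
Step 18. [r5c1∈{4}] r5c1 is down to just 4, so r5c1=4.
Step 19. [r5c2∈{7}] r5c2's peers cover all but 7. So r5c2=7.
Step 20. [r2c6∈{4}] r2c6 is down to just 4. So r2c6=4.
Step 21. [r7c6∈{2}] r7c6 has the single candidate 2. So r7c6=2.
Step 22. [r6c1∈{5}] only 5 remains possible at r6c1. So r6c1=5.
Step 23. [r9c9∈{6}] r9c9 has the single candidate 6, so r9c9=6.
Step 24. [r1c6∈{3}] only 3 remains possible at r1c6. So r1c6=3.
Step 25. [r2c2∈{2}] r2c2's peers cover all but 2. So r2c2=2.
Step 26. [r8c9∈{5}] r8c9 is down to just 5 ⇒ r8c9=5.
Step 27. [r8c6∈{8}] only 8 remains possible at r8c6 ⇒ r8c6=8.
Step 28. [r8c3∈{3}] nothing but 3 survives at r8c3 ⇒ r8c3=3.
Step 29. [r3c1∈{3}] r3c1's peers cover all but 3 ⇒ r3c1=3.
Step 30. [r7c8∈{4}] r7c8's peers cover all but 4, so r7c8=4.
Step 31. [r4c7∈{9}] only 9 remains possible at r4c7, so r4c7=9.
Step 32. [r9c8∈{3}] r9c8's peers cover all but 3, so r9c8=3.
Step 33. [r6c7∈{3}] nothing but 3 survives at r6c7, so r6c7=3.
Step 34. [r2c1∈{9}] r2c1 has the single candidate 9 ⇒ r2c1=9.
Step 35. [r9c4∈{7}] r9c4 has the single candidate 7, so r9c4=7.
Step 36. [r2c7∈{6}] r2c7 has the single candidate 6 ⇒ r2c7=6.
Step 37. [r4c3∈{8}] r4c3 has the single candidate 8 ⇒ r4c3=8.
Step 38. [r3c5∈{7}] nothing but 7 survives at r3c5 ⇒ r3c5=7.
Step 39. [r1c5∈{5}] r1c5 has the single candidate 5, so r1c5=5.

Answer: 6 8 7 9 5 3 4 2 1 / 9 2 5 8 1 4 6 7 3 / 3 1 4 2 7 6 8 5 9 / 2 3 8 5 6 7 9 1 4 / 4 7 1 3 8 9 5 6 2 / 5 9 6 4 2 1 3 8 7 / 1 5 9 6 3 2 7 4 8 / 7 6 3 1 4 8 2 9 5 / 8 4 2 7 9 5 1 3 6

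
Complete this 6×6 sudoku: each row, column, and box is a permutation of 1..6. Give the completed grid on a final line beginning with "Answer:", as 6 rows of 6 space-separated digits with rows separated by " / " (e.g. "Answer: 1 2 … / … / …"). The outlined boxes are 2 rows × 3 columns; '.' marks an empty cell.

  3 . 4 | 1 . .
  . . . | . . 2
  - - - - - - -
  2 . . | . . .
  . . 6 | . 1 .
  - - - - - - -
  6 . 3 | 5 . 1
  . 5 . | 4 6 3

Step 1. [r4c1∈{4,5}] across col 1, 4 lands solely at r4c1. So r4c1=4.
Step 2. [r3c3∈{1,5}] 5 has one home in box 3: r3c3 ⇒ r3c3=5.
Step 3. [r2c5∈{3,4,5}] in row 2, 4 fits only at r2c5, so r2c5=4.
Step 4. [r2c3∈{1}] r2c3's peers cover all but 1 ⇒ r2c3=1.
Step 5. [r2c4∈{3,6}] r2c4 is the only open cell in row 2 admitting 3. So r2c4=3.
Step 6. [r1c6∈{5,6}] box 2 places 6 nowhere but r1c6 ⇒ r1c6=6.
Step 7. [r6c3∈{2}] only 2 remains possible at r6c3 ⇒ r6c3=2.
Step 8. [r3c2∈{1,3}] across row 3, 1 lands solely at r3c2. So r3c2=1.
Step 9. [r3c4∈{6}] nothing but 6 survives at r3c4 ⇒ r3c4=6.
Step 10. [r4c6∈{5}] r4c6 is down to just 5, so r4c6=5.
Step 11. [r6c1∈{1}] r6c1's peers cover all but 1, so r6c1=1.
Step 12. [r5c2∈{4}] r5c2 is down to just 4, so r5c2=4.
Step 13. [r4c4∈{2}] r4c4 is down to just 2 ⇒ r4c4=2.
Step 14. [r1c5∈{5}] nothing but 5 survives at r1c5. So r1c5=5.
Step 15. [r3c6∈{4}] r3c6 has the single candidate 4 ⇒ r3c6=4.
Step 16. [r2c2∈{6}] r2c2 is down to just 6 ⇒ r2c2=6.
Step 17. [r1c2∈{2}] r1c2 has the single candidate 2. So r1c2=2.
Step 18. [r2c1∈{5}] nothing but 5 survives at r2c1. So r2c1=5.
Step 19. [r4c2∈{3}] r4c2's peers cover all but 3 ⇒ r4c2=3.
Step 20. [r3c5∈{3}] r3c5 has the single candidate 3 ⇒ r3c5=3.
Step 21. [r5c5∈{2}] r5c5's peers cover all but 2, so r5c5=2.

Answer: 3 2 4 1 5 6 / 5 6 1 3 4 2 / 2 1 5 6 3 4 / 4 3 6 2 1 5 / 6 4 3 5 2 1 / 1 5 2 4 6 3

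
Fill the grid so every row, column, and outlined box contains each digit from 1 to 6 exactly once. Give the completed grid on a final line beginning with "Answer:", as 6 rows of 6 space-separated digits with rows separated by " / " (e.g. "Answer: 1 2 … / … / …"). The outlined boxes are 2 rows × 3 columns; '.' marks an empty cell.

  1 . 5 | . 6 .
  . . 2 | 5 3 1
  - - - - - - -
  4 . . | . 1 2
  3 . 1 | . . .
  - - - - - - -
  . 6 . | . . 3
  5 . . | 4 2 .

Step 1. [r4c6∈{4,5,6}] 5 has one home in col 6: r4c6, so r4c6=5.
Step 2. [r1c2∈{3,4}] row 1 places 3 nowhere but r1c2, so r1c2=3.
Step 3. [r4c4∈{6}] r4c4 has the single candidate 6. So r4c4=6.
Step 4. [r5c1∈{2}] nothing but 2 survives at r5c1 ⇒ r5c1=2.
Step 5. [r3c2∈{5}] r3c2 has the single candidate 5. So r3c2=5.
Step 6. [r5c5∈{5}] r5c5 has the single candidate 5, so r5c5=5.
Step 7. [r3c3∈{6}] r3c3 is down to just 6, so r3c3=6.
Step 8. [r1c6∈{4}] r1c6 has the single candidate 4. So r1c6=4.
Step 9. [r6c2∈{1}] r6c2 has the single candidate 1, so r6c2=1.
Step 10. [r1c4∈{2}] r1c4 has the single candidate 2 ⇒ r1c4=2.
Step 11. [r5c3∈{4}] nothing but 4 survives at r5c3 ⇒ r5c3=4.
Step 12. [r4c2∈{2}] nothing but 2 survives at r4c2, so r4c2=2.
Step 13. [r5c4∈{1}] r5c4 is down to just 1 ⇒ r5c4=1.
Step 14. [r4c5∈{4}] r4c5 has the single candidate 4, so r4c5=4.
Step 15. [r2c1∈{6}] r2c1's peers cover all but 6, so r2c1=6.
Step 16. [r6c3∈{3}] r6c3 has the single candidate 3, so r6c3=3.
Step 17. [r2c2∈{4}] r2c2's peers cover all but 4 ⇒ r2c2=4.
Step 18. [r3c4∈{3}] nothing but 3 survives at r3c4, so r3c4=3.
Step 19. [r6c6∈{6}] r6c6's peers cover all but 6. So r6c6=6.

Answer: 1 3 5 2 6 4 / 6 4 2 5 3 1 / 4 5 6 3 1 2 / 3 2 1 6 4 5 / 2 6 4 1 5 3 / 5 1 3 4 2 6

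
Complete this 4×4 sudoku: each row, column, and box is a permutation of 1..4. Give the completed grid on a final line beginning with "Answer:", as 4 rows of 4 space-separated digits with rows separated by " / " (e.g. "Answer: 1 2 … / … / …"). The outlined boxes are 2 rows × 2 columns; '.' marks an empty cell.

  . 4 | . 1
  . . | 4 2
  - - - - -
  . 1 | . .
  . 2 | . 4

Step 1. [r4c1∈{3}] r4c1 is down to just 3. So r4c1=3.
Step 2. [r3c4∈{3}] r3c4 is down to just 3. So r3c4=3.
Step 3. [r3c1∈{4}] nothing but 4 survives at r3c1, so r3c1=4.
Step 4. [r1c1∈{2}] nothing but 2 survives at r1c1 ⇒ r1c1=2.
Step 5. [r1c3∈{3}] r1c3 is down to just 3 ⇒ r1c3=3.
Step 6. [r2c2∈{3}] r2c2 has the single candidate 3 ⇒ r2c2=3.
Step 7. [r3c3∈{2}] nothing but 2 survives at r3c3. So r3c3=2.
Step 8. [r4c3∈{1}] nothing but 1 survives at r4c3, so r4c3=1.
Step 9. [r2c1∈{1}] nothing but 1 survives at r2c1 ⇒ r2c1=1.

Answer: 2 4 3 1 / 1 3 4 2 / 4 1 2 3 / 3 2 1 4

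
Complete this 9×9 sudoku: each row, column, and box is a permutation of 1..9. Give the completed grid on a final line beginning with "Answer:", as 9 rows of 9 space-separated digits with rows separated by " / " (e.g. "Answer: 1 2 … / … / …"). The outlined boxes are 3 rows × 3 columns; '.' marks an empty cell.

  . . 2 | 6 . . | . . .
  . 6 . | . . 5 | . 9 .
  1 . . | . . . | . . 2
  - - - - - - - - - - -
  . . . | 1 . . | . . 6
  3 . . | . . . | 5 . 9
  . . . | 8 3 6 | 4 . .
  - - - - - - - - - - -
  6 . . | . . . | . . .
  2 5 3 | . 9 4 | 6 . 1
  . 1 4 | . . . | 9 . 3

Step 1. [r6c9∈{7}] nothing but 7 survives at r6c9, so r6c9=7.
Step 2. [r8c4∈{7}] r8c4 has the single candidate 7. So r8c4=7.
Step 3. [r8c8∈{8}] only 8 remains possible at r8c8. So r8c8=8.
Step 4. [r4c7∈{2,3,8}] across box 6, 8 lands solely at r4c7 ⇒ r4c7=8.
Step 5. [r4c5∈{2,4,5,7}] across box 5, 5 lands solely at r4c5. So r4c5=5.
Step 6. [r4c6∈{2,7,9}] 9 has one home in box 5: r4c6. So r4c6=9.
Step 7. [r4c3∈{7}] r4c3 has the single candidate 7. So r4c3=7.
Step 8. [r2c3∈{8}] only 8 remains possible at r2c3, so r2c3=8.
Step 9. [r2c9∈{4}] r2c9's peers cover all but 4, so r2c9=4.
Step 10. [r7c7∈{2,7}] 2 has one home in col 7: r7c7, so r7c7=2.
Step 11. [r2c1∈{7}] r2c1 has the single candidate 7, so r2c1=7.
Step 12. [r3c4∈{3,4,9}] r3c4 is the only open cell in col 4 admitting 9 ⇒ r3c4=9.
Step 13. [r7c9∈{5}] nothing but 5 survives at r7c9 ⇒ r7c9=5.
Step 14. [r9c1∈{8}] r9c1 has the single candidate 8. So r9c1=8.
Step 15. [r9c6∈{2}] only 2 remains possible at r9c6 ⇒ r9c6=2.
Step 16. [r3c8∈{3,5,6,7}] in row 3, 6 fits only at r3c8. So r3c8=6.
Step 17. [r1c8∈{1,3,5,7}] in col 8, 5 fits only at r1c8, so r1c8=5.
Step 18. [r4c1∈{4}] r4c1 is down to just 4. So r4c1=4.
Step 19. [r4c2∈{2}] r4c2's peers cover all but 2 ⇒ r4c2=2.
Step 20. [r6c2∈{9}] r6c2 has the single candidate 9. So r6c2=9.
Step 21. [r5c6∈{7}] nothing but 7 survives at r5c6. So r5c6=7.
Step 22. [r1c9∈{8}] only 8 remains possible at r1c9 ⇒ r1c9=8.
Step 23. [r7c4∈{3}] nothing but 3 survives at r7c4 ⇒ r7c4=3.
Step 24. [r2c7∈{1,3}] row 2 places 3 nowhere but r2c7 ⇒ r2c7=3.
Step 25. [r2c5∈{1,2}] r2c5 is the only open cell in row 2 admitting 1 ⇒ r2c5=1.
Step 26. [r5c5∈{2,4}] 2 has one home in col 5: r5c5 ⇒ r5c5=2.
Step 27. [r1c6∈{3}] nothing but 3 survives at r1c6, so r1c6=3.
Step 28. [r5c8∈{1}] nothing but 1 survives at r5c8, so r5c8=1.
Step 29. [r3c7∈{7}] nothing but 7 survives at r3c7 ⇒ r3c7=7.
Step 30. [r3c6∈{8}] r3c6 is down to just 8, so r3c6=8.
Step 31. [r3c5∈{4}] nothing but 4 survives at r3c5 ⇒ r3c5=4.
Step 32. [r6c3∈{1,5}] across row 6, 1 lands solely at r6c3. So r6c3=1.
Step 33. [r7c8∈{4,7}] row 7 places 4 nowhere but r7c8, so r7c8=4.
Step 34. [r3c3∈{5}] r3c3 has the single candidate 5 ⇒ r3c3=5.
Step 35. [r9c4∈{5}] nothing but 5 survives at r9c4 ⇒ r9c4=5.
Step 36. [r1c5∈{7}] only 7 remains possible at r1c5, so r1c5=7.
Step 37. [r7c5∈{8}] r7c5 is down to just 8. So r7c5=8.
Step 38. [r1c1∈{9}] nothing but 9 survives at r1c1, so r1c1=9.
Step 39. [r1c7∈{1}] r1c7's peers cover all but 1. So r1c7=1.
Step 40. [r7c6∈{1}] nothing but 1 survives at r7c6, so r7c6=1.
Step 41. [r5c2∈{8}] only 8 remains possible at r5c2. So r5c2=8.
Step 42. [r9c8∈{7}] only 7 remains possible at r9c8 ⇒ r9c8=7.
Step 43. [r5c4∈{4}] r5c4 has the single candidate 4, so r5c4=4.
Step 44. [r2c4∈{2}] r2c4 has the single candidate 2 ⇒ r2c4=2.
Step 45. [r6c1∈{5}] r6c1's peers cover all but 5 ⇒ r6c1=5.
Step 46. [r7c3∈{9}] only 9 remains possible at r7c3 ⇒ r7c3=9.
Step 47. [r3c2∈{3}] nothing but 3 survives at r3c2, so r3c2=3.
Step 48. [r1c2∈{4}] r1c2 is down to just 4 ⇒ r1c2=4.
Step 49. [r5c3∈{6}] r5c3's peers cover all but 6. So r5c3=6.
Step 50. [r6c8∈{2}] nothing but 2 survives at r6c8, so r6c8=2.
Step 51. [r4c8∈{3}] r4c8 has the single candidate 3. So r4c8=3.
Step 52. [r9c5∈{6}] nothing but 6 survives at r9c5 ⇒ r9c5=6.
Step 53. [r7c2∈{7}] r7c2 has the single candidate 7, so r7c2=7.

Answer: 9 4 2 6 7 3 1 5 8 / 7 6 8 2 1 5 3 9 4 / 1 3 5 9 4 8 7 6 2 / 4 2 7 1 5 9 8 3 6 / 3 8 6 4 2 7 5 1 9 / 5 9 1 8 3 6 4 2 7 / 6 7 9 3 8 1 2 4 5 / 2 5 3 7 9 4 6 8 1 / 8 1 4 5 6 2 9 7 3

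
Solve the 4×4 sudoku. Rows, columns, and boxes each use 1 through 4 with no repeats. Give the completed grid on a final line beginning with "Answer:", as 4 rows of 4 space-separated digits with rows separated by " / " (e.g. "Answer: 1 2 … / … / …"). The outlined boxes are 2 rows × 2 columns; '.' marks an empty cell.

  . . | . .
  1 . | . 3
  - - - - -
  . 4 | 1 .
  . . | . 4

Step 1. [r2c2∈{2}] only 2 remains possible at r2c2 ⇒ r2c2=2.
Step 2. [r3c1∈{2,3}] in row 3, 3 fits only at r3c1. So r3c1=3.
Step 3. [r3c4∈{2}] nothing but 2 survives at r3c4. So r3c4=2.
Step 4. [r1c3∈{2,4}] across row 1, 2 lands solely at r1c3, so r1c3=2.
Step 5. [r4c2∈{1}] r4c2's peers cover all but 1. So r4c2=1.
Step 6. [r1c4∈{1}] r1c4 is down to just 1 ⇒ r1c4=1.
Step 7. [r1c2∈{3}] only 3 remains possible at r1c2. So r1c2=3.
Step 8. [r1c1∈{4}] nothing but 4 survives at r1c1. So r1c1=4.
Step 9. [r4c1∈{2}] r4c1's peers cover all but 2. So r4c1=2.
Step 10. [r4c3∈{3}] nothing but 3 survives at r4c3. So r4c3=3.
Step 11. [r2c3∈{4}] only 4 remains possible at r2c3 ⇒ r2c3=4.

Answer: 4 3 2 1 / 1 2 4 3 / 3 4 1 2 / 2 1 3 4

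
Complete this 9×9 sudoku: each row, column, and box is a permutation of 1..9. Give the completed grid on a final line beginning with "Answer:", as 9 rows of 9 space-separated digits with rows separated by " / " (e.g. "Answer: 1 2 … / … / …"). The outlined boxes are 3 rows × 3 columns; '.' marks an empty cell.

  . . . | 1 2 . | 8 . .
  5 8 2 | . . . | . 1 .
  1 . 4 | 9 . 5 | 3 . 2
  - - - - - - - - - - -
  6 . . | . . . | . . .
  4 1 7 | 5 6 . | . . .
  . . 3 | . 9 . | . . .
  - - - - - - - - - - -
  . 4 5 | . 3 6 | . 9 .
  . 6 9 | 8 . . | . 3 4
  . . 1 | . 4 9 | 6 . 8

Step 1. [r2c5∈{7}] r2c5 has the single candidate 7, so r2c5=7.
Step 2. [r9c8∈{2,5,7}] 5 has one home in row 9: r9c8 ⇒ r9c8=5.
Step 3. [r1c9∈{5,6,7,9}] r1c9 is the only open cell in row 1 admitting 5, so r1c9=5.
Step 4. [r4c2∈{2,5,9}] in box 4, 9 fits only at r4c2. So r4c2=9.
Step 5. [r4c7∈{1,2,4,5,7}] r4c7 is the only open cell in row 4 admitting 5 ⇒ r4c7=5.
Step 6. [r3c2∈{7}] r3c2 has the single candidate 7, so r3c2=7.
Step 7. [r4c3∈{8}] r4c3 has the single candidate 8 ⇒ r4c3=8.
Step 8. [r6c1∈{2}] r6c1 is down to just 2 ⇒ r6c1=2.
Step 9. [r1c8∈{4,6,7}] 7 has one home in row 1: r1c8, so r1c8=7.
Step 10. [r1c6∈{3,4}] row 1 places 4 nowhere but r1c6. So r1c6=4.
Step 11. [r4c5∈{1}] nothing but 1 survives at r4c5, so r4c5=1.
Step 12. [r8c1∈{7}] r8c1's peers cover all but 7. So r8c1=7.
Step 13. [r9c4∈{2,7}] 7 has one home in row 9: r9c4, so r9c4=7.
Step 14. [r6c4∈{4}] nothing but 4 survives at r6c4 ⇒ r6c4=4.
Step 15. [r2c6∈{3}] nothing but 3 survives at r2c6 ⇒ r2c6=3.
Step 16. [r7c4∈{2}] only 2 remains possible at r7c4. So r7c4=2.
Step 17. [r1c2∈{3}] only 3 remains possible at r1c2 ⇒ r1c2=3.
Step 18. [r8c7∈{1,2}] r8c7 is the only open cell in row 8 admitting 2. So r8c7=2.
Step 19. [r5c9∈{3,9}] in row 5, 3 fits only at r5c9 ⇒ r5c9=3.
Step 20. [r4c9∈{7}] r4c9 is down to just 7 ⇒ r4c9=7.
Step 21. [r7c9∈{1}] r7c9's peers cover all but 1. So r7c9=1.
Step 22. [r4c6∈{2}] r4c6 has the single candidate 2, so r4c6=2.
Step 23. [r6c9∈{6}] r6c9's peers cover all but 6, so r6c9=6.
Step 24. [r5c6∈{8}] r5c6 is down to just 8. So r5c6=8.
Step 25. [r2c7∈{4,9}] r2c7 is the only open cell in row 2 admitting 4, so r2c7=4.
Step 26. [r8c5∈{5}] r8c5 is down to just 5. So r8c5=5.
Step 27. [r7c7∈{7}] r7c7's peers cover all but 7, so r7c7=7.
Step 28. [r6c6∈{7}] only 7 remains possible at r6c6 ⇒ r6c6=7.
Step 29. [r3c8∈{6}] r3c8 is down to just 6, so r3c8=6.
Step 30. [r7c1∈{8}] r7c1 has the single candidate 8 ⇒ r7c1=8.
Step 31. [r6c2∈{5}] nothing but 5 survives at r6c2 ⇒ r6c2=5.
Step 32. [r5c8∈{2}] only 2 remains possible at r5c8, so r5c8=2.
Step 33. [r6c7∈{1}] r6c7 has the single candidate 1. So r6c7=1.
Step 34. [r5c7∈{9}] only 9 remains possible at r5c7. So r5c7=9.
Step 35. [r1c1∈{9}] nothing but 9 survives at r1c1 ⇒ r1c1=9.
Step 36. [r2c4∈{6}] only 6 remains possible at r2c4 ⇒ r2c4=6.
Step 37. [r9c2∈{2}] only 2 remains possible at r9c2. So r9c2=2.
Step 38. [r6c8∈{8}] nothing but 8 survives at r6c8. So r6c8=8.
Step 39. [r1c3∈{6}] nothing but 6 survives at r1c3 ⇒ r1c3=6.
Step 40. [r4c8∈{4}] only 4 remains possible at r4c8 ⇒ r4c8=4.
Step 41. [r3c5∈{8}] r3c5's peers cover all but 8. So r3c5=8.
Step 42. [r2c9∈{9}] r2c9 has the single candidate 9. So r2c9=9.
Step 43. [r9c1∈{3}] r9c1 is down to just 3. So r9c1=3.
Step 44. [r4c4∈{3}] r4c4 has the single candidate 3, so r4c4=3.
Step 45. [r8c6∈{1}] r8c6 is down to just 1, so r8c6=1.

Answer: 9 3 6 1 2 4 8 7 5 / 5 8 2 6 7 3 4 1 9 / 1 7 4 9 8 5 3 6 2 / 6 9 8 3 1 2 5 4 7 / 4 1 7 5 6 8 9 2 3 / 2 5 3 4 9 7 1 8 6 / 8 4 5 2 3 6 7 9 1 / 7 6 9 8 5 1 2 3 4 / 3 2 1 7 4 9 6 5 8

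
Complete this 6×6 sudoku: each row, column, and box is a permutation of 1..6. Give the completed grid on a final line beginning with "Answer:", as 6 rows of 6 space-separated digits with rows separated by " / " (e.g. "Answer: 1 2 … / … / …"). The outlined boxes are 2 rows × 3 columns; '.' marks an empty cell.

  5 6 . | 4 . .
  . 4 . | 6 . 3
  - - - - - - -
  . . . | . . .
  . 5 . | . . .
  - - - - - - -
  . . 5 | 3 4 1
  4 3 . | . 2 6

Step 1. [r3c2∈{1,2}] 1 has one home in col 2: r3c2. So r3c2=1.
Step 2. [r1c3∈{1,2,3}] in row 1, 3 fits only at r1c3, so r1c3=3.
Step 3. [r3c6∈{2,4,5}] col 6 places 5 nowhere but r3c6, so r3c6=5.
Step 4. [r3c4∈{2}] only 2 remains possible at r3c4 ⇒ r3c4=2.
Step 5. [r5c1∈{2,6}] r5c1 is the only open cell in row 5 admitting 6 ⇒ r5c1=6.
Step 6. [r2c1∈{1,2}] r2c1 is the only open cell in col 1 admitting 1. So r2c1=1.
Step 7. [r3c1∈{3}] nothing but 3 survives at r3c1. So r3c1=3.
Step 8. [r3c5∈{6}] r3c5's peers cover all but 6. So r3c5=6.
Step 9. [r4c3∈{2,4,6}] 6 has one home in row 4: r4c3. So r4c3=6.
Step 10. [r4c5∈{1,3}] 3 has one home in row 4: r4c5 ⇒ r4c5=3.
Step 11. [r1c5∈{1}] r1c5 is down to just 1, so r1c5=1.
Step 12. [r3c3∈{4}] only 4 remains possible at r3c3, so r3c3=4.
Step 13. [r5c2∈{2}] only 2 remains possible at r5c2, so r5c2=2.
Step 14. [r2c3∈{2}] r2c3 has the single candidate 2 ⇒ r2c3=2.
Step 15. [r1c6∈{2}] r1c6's peers cover all but 2 ⇒ r1c6=2.
Step 16. [r4c1∈{2}] nothing but 2 survives at r4c1 ⇒ r4c1=2.
Step 17. [r6c3∈{1}] nothing but 1 survives at r6c3 ⇒ r6c3=1.
Step 18. [r2c5∈{5}] only 5 remains possible at r2c5. So r2c5=5.
Step 19. [r6c4∈{5}] r6c4's peers cover all but 5 ⇒ r6c4=5.
Step 20. [r4c6∈{4}] r4c6 has the single candidate 4, so r4c6=4.
Step 21. [r4c4∈{1}] nothing but 1 survives at r4c4 ⇒ r4c4=1.

Answer: 5 6 3 4 1 2 / 1 4 2 6 5 3 / 3 1 4 2 6 5 / 2 5 6 1 3 4 / 6 2 5 3 4 1 / 4 3 1 5 2 6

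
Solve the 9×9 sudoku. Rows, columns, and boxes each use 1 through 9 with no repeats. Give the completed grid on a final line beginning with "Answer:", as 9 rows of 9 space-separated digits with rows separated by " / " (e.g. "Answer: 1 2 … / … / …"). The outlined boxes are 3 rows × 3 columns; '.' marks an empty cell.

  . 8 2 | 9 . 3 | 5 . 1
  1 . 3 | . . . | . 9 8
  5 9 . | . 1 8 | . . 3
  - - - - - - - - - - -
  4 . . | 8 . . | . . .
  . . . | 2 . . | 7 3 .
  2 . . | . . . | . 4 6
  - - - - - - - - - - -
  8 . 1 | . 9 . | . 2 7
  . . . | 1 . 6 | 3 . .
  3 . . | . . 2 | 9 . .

Step 1. [r1c5∈{4,6,7}] across row 1, 4 lands solely at r1c5, so r1c5=4.
Step 2. [r5c3∈{5,6,8,9}] 8 has one home in row 5: r5c3 ⇒ r5c3=8.
Step 3. [r9c8∈{1,5,6,8}] row 9 places 1 nowhere but r9c8, so r9c8=1.
Step 4. [r4c8∈{5}] only 5 remains possible at r4c8 ⇒ r4c8=5.
Step 5. [r3c7∈{2,4,6}] r3c7 is the only open cell in row 3 admitting 2. So r3c7=2.
Step 6. [r3c3∈{4,6,7}] 4 has one home in row 3: r3c3 ⇒ r3c3=4.
Step 7. [r5c6∈{1,4,5,9}] row 5 places 4 nowhere but r5c6, so r5c6=4.
Step 8. [r7c6∈{5}] nothing but 5 survives at r7c6 ⇒ r7c6=5.
Step 9. [r2c6∈{7}] r2c6 has the single candidate 7, so r2c6=7.
Step 10. [r2c2∈{6}] only 6 remains possible at r2c2. So r2c2=6.
Step 11. [r7c2∈{4}] only 4 remains possible at r7c2 ⇒ r7c2=4.
Step 12. [r9c3∈{5,6,7}] 6 has one home in row 9: r9c3 ⇒ r9c3=6.
Step 13. [r4c7∈{1}] only 1 remains possible at r4c7 ⇒ r4c7=1.
Step 14. [r4c6∈{9}] r4c6 has the single candidate 9, so r4c6=9.
Step 15. [r4c3∈{7}] r4c3 has the single candidate 7, so r4c3=7.
Step 16. [r6c3∈{5,9}] across row 6, 9 lands solely at r6c3 ⇒ r6c3=9.
Step 17. [r8c3∈{5}] r8c3's peers cover all but 5, so r8c3=5.
Step 18. [r9c2∈{7}] only 7 remains possible at r9c2 ⇒ r9c2=7.
Step 19. [r6c4∈{3,5,7}] 7 has one home in col 4: r6c4. So r6c4=7.
Step 20. [r1c8∈{6,7}] across row 1, 6 lands solely at r1c8 ⇒ r1c8=6.
Step 21. [r4c5∈{3,6}] r4c5 is the only open cell in row 4 admitting 6. So r4c5=6.
Step 22. [r5c5∈{5}] nothing but 5 survives at r5c5 ⇒ r5c5=5.
Step 23. [r6c2∈{1,3,5}] row 6 places 5 nowhere but r6c2 ⇒ r6c2=5.
Step 24. [r9c4∈{4}] only 4 remains possible at r9c4 ⇒ r9c4=4.
Step 25. [r9c5∈{8}] r9c5's peers cover all but 8 ⇒ r9c5=8.
Step 26. [r5c2∈{1}] r5c2's peers cover all but 1. So r5c2=1.
Step 27. [r4c9∈{2}] r4c9 has the single candidate 2 ⇒ r4c9=2.
Step 28. [r2c4∈{5}] r2c4 is down to just 5 ⇒ r2c4=5.
Step 29. [r3c4∈{6}] nothing but 6 survives at r3c4, so r3c4=6.
Step 30. [r5c9∈{9}] nothing but 9 survives at r5c9, so r5c9=9.
Step 31. [r2c5∈{2}] r2c5 has the single candidate 2. So r2c5=2.
Step 32. [r8c1∈{9}] nothing but 9 survives at r8c1, so r8c1=9.
Step 33. [r8c5∈{7}] nothing but 7 survives at r8c5 ⇒ r8c5=7.
Step 34. [r8c2∈{2}] r8c2's peers cover all but 2 ⇒ r8c2=2.
Step 35. [r2c7∈{4}] nothing but 4 survives at r2c7 ⇒ r2c7=4.
Step 36. [r5c1∈{6}] r5c1 has the single candidate 6. So r5c1=6.
Step 37. [r7c7∈{6}] r7c7's peers cover all but 6. So r7c7=6.
Step 38. [r8c8∈{8}] only 8 remains possible at r8c8. So r8c8=8.
Step 39. [r6c6∈{1}] r6c6's peers cover all but 1, so r6c6=1.
Step 40. [r9c9∈{5}] r9c9 has the single candidate 5 ⇒ r9c9=5.
Step 41. [r6c7∈{8}] r6c7 is down to just 8 ⇒ r6c7=8.
Step 42. [r1c1∈{7}] r1c1 is down to just 7. So r1c1=7.
Step 43. [r8c9∈{4}] r8c9 is down to just 4. So r8c9=4.
Step 44. [r7c4∈{3}] r7c4 has the single candidate 3 ⇒ r7c4=3.
Step 45. [r4c2∈{3}] r4c2's peers cover all but 3 ⇒ r4c2=3.
Step 46. [r6c5∈{3}] only 3 remains possible at r6c5, so r6c5=3.
Step 47. [r3c8∈{7}] r3c8 has the single candidate 7, so r3c8=7.

Answer: 7 8 2 9 4 3 5 6 1 / 1 6 3 5 2 7 4 9 8 / 5 9 4 6 1 8 2 7 3 / 4 3 7 8 6 9 1 5 2 / 6 1 8 2 5 4 7 3 9 / 2 5 9 7 3 1 8 4 6 / 8 4 1 3 9 5 6 2 7 / 9 2 5 1 7 6 3 8 4 / 3 7 6 4 8 2 9 1 5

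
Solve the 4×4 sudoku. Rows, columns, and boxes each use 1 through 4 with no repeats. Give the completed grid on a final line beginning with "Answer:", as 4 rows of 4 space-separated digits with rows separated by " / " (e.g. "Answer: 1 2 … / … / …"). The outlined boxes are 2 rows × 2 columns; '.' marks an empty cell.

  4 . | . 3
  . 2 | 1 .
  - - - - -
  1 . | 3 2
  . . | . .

Step 1. [r4c2∈{3,4}] across col 2, 3 lands solely at r4c2 ⇒ r4c2=3.
Step 2. [r2c4∈{4}] r2c4 is down to just 4. So r2c4=4.
Step 3. [r1c2∈{1}] nothing but 1 survives at r1c2. So r1c2=1.
Step 4. [r4c1∈{2}] r4c1's peers cover all but 2, so r4c1=2.
Step 5. [r4c3∈{4}] only 4 remains possible at r4c3. So r4c3=4.
Step 6. [r4c4∈{1}] r4c4 has the single candidate 1. So r4c4=1.
Step 7. [r1c3∈{2}] r1c3's peers cover all but 2. So r1c3=2.
Step 8. [r2c1∈{3}] r2c1 is down to just 3. So r2c1=3.
Step 9. [r3c2∈{4}] r3c2 is down to just 4, so r3c2=4.

Answer: 4 1 2 3 / 3 2 1 4 / 1 4 3 2 / 2 3 4 1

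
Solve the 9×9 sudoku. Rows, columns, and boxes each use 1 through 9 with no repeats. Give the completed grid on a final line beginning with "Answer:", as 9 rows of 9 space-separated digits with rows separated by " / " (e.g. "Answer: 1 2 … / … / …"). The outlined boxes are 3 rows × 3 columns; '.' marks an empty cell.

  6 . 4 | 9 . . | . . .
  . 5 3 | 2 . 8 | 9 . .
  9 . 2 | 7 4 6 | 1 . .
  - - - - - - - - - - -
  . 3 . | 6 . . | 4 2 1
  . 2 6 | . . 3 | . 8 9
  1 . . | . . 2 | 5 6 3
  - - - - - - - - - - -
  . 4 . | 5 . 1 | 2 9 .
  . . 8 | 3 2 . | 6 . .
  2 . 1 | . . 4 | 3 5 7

Step 1. [r7c3∈{7}] only 7 remains possible at r7c3. So r7c3=7.
Step 2. [r4c3∈{5,9}] 5 has one home in col 3: r4c3. So r4c3=5.
Step 3. [r2c1∈{7}] only 7 remains possible at r2c1. So r2c1=7.
Step 4. [r1c7∈{7,8}] across col 7, 8 lands solely at r1c7 ⇒ r1c7=8.
Step 5. [r1c5∈{1,3,5}] col 5 places 3 nowhere but r1c5 ⇒ r1c5=3.
Step 6. [r6c2∈{7,8,9}] in col 2, 7 fits only at r6c2, so r6c2=7.
Step 7. [r9c4∈{8}] only 8 remains possible at r9c4 ⇒ r9c4=8.
Step 8. [r9c2∈{6,9}] col 2 places 6 nowhere but r9c2. So r9c2=6.
Step 9. [r9c5∈{9}] nothing but 9 survives at r9c5. So r9c5=9.
Step 10. [r5c5∈{1,5,7}] r5c5 is the only open cell in row 5 admitting 5, so r5c5=5.
Step 11. [r4c5∈{7,8}] in col 5, 7 fits only at r4c5. So r4c5=7.
Step 12. [r2c8∈{4}] r2c8's peers cover all but 4. So r2c8=4.
Step 13. [r5c1∈{4}] nothing but 4 survives at r5c1. So r5c1=4.
Step 14. [r1c9∈{2,5}] r1c9 is the only open cell in row 1 admitting 2 ⇒ r1c9=2.
Step 15. [r8c1∈{5}] r8c1 has the single candidate 5, so r8c1=5.
Step 16. [r1c2∈{1}] r1c2's peers cover all but 1. So r1c2=1.
Step 17. [r6c3∈{9}] r6c3 is down to just 9, so r6c3=9.
Step 18. [r1c8∈{7}] r1c8 is down to just 7. So r1c8=7.
Step 19. [r3c8∈{3}] r3c8's peers cover all but 3 ⇒ r3c8=3.
Step 20. [r6c5∈{8}] r6c5 is down to just 8. So r6c5=8.
Step 21. [r4c1∈{8}] r4c1 is down to just 8. So r4c1=8.
Step 22. [r7c1∈{3}] only 3 remains possible at r7c1. So r7c1=3.
Step 23. [r6c4∈{4}] r6c4 is down to just 4, so r6c4=4.
Step 24. [r7c5∈{6}] r7c5's peers cover all but 6, so r7c5=6.
Step 25. [r3c2∈{8}] r3c2's peers cover all but 8. So r3c2=8.
Step 26. [r8c8∈{1}] only 1 remains possible at r8c8 ⇒ r8c8=1.
Step 27. [r5c4∈{1}] r5c4 is down to just 1. So r5c4=1.
Step 28. [r2c5∈{1}] nothing but 1 survives at r2c5, so r2c5=1.
Step 29. [r8c2∈{9}] only 9 remains possible at r8c2. So r8c2=9.
Step 30. [r4c6∈{9}] r4c6's peers cover all but 9 ⇒ r4c6=9.
Step 31. [r7c9∈{8}] r7c9's peers cover all but 8. So r7c9=8.
Step 32. [r3c9∈{5}] r3c9 has the single candidate 5 ⇒ r3c9=5.
Step 33. [r5c7∈{7}] r5c7 has the single candidate 7, so r5c7=7.
Step 34. [r2c9∈{6}] r2c9's peers cover all but 6. So r2c9=6.
Step 35. [r8c9∈{4}] r8c9 has the single candidate 4 ⇒ r8c9=4.
Step 36. [r1c6∈{5}] only 5 remains possible at r1c6, so r1c6=5.
Step 37. [r8c6∈{7}] r8c6 is down to just 7, so r8c6=7.

Answer: 6 1 4 9 3 5 8 7 2 / 7 5 3 2 1 8 9 4 6 / 9 8 2 7 4 6 1 3 5 / 8 3 5 6 7 9 4 2 1 / 4 2 6 1 5 3 7 8 9 / 1 7 9 4 8 2 5 6 3 / 3 4 7 5 6 1 2 9 8 / 5 9 8 3 2 7 6 1 4 / 2 6 1 8 9 4 3 5 7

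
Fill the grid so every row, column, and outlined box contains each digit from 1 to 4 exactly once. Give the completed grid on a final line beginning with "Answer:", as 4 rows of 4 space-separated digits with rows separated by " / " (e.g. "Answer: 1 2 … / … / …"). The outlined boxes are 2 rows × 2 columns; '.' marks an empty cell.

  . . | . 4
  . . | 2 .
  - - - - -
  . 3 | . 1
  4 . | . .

Step 1. [r2c4∈{3}] r2c4 is down to just 3. So r2c4=3.
Step 2. [r4c2∈{1,2}] across row 4, 1 lands solely at r4c2 ⇒ r4c2=1.
Step 3. [r1c1∈{1,2,3}] in row 1, 3 fits only at r1c1, so r1c1=3.
Step 4. [r2c1∈{1}] r2c1's peers cover all but 1, so r2c1=1.
Step 5. [r4c4∈{2}] r4c4's peers cover all but 2, so r4c4=2.
Step 6. [r1c2∈{2}] only 2 remains possible at r1c2 ⇒ r1c2=2.
Step 7. [r3c1∈{2}] r3c1 has the single candidate 2. So r3c1=2.
Step 8. [r3c3∈{4}] r3c3's peers cover all but 4, so r3c3=4.
Step 9. [r4c3∈{3}] nothing but 3 survives at r4c3 ⇒ r4c3=3.
Step 10. [r1c3∈{1}] r1c3 has the single candidate 1 ⇒ r1c3=1.
Step 11. [r2c2∈{4}] r2c2's peers cover all but 4, so r2c2=4.

Answer: 3 2 1 4 / 1 4 2 3 / 2 3 4 1 / 4 1 3 2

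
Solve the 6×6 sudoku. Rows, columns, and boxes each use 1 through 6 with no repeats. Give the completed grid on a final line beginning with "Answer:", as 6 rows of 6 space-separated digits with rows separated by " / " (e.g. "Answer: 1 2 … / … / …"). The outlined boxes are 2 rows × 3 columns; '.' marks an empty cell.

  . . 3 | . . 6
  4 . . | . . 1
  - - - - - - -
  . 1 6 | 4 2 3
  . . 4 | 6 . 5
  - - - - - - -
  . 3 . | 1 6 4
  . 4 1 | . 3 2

Step 1. [r2c5∈{5}] r2c5 has the single candidate 5. So r2c5=5.
Step 2. [r2c3∈{2}] r2c3's peers cover all but 2. So r2c3=2.
Step 3. [r3c1∈{5}] r3c1 has the single candidate 5 ⇒ r3c1=5.
Step 4. [r4c2∈{2}] r4c2 has the single candidate 2. So r4c2=2.
Step 5. [r1c2∈{5}] nothing but 5 survives at r1c2. So r1c2=5.
Step 6. [r5c3∈{5}] only 5 remains possible at r5c3, so r5c3=5.
Step 7. [r1c5∈{4}] r1c5 has the single candidate 4 ⇒ r1c5=4.
Step 8. [r4c5∈{1}] r4c5 has the single candidate 1, so r4c5=1.
Step 9. [r6c4∈{5}] only 5 remains possible at r6c4. So r6c4=5.
Step 10. [r5c1∈{2}] r5c1 is down to just 2, so r5c1=2.
Step 11. [r6c1∈{6}] r6c1 is down to just 6. So r6c1=6.
Step 12. [r1c4∈{2}] r1c4 has the single candidate 2 ⇒ r1c4=2.
Step 13. [r2c2∈{6}] nothing but 6 survives at r2c2, so r2c2=6.
Step 14. [r4c1∈{3}] only 3 remains possible at r4c1. So r4c1=3.
Step 15. [r1c1∈{1}] r1c1 is down to just 1. So r1c1=1.
Step 16. [r2c4∈{3}] r2c4 is down to just 3, so r2c4=3.

Answer: 1 5 3 2 4 6 / 4 6 2 3 5 1 / 5 1 6 4 2 3 / 3 2 4 6 1 5 / 2 3 5 1 6 4 / 6 4 1 5 3 2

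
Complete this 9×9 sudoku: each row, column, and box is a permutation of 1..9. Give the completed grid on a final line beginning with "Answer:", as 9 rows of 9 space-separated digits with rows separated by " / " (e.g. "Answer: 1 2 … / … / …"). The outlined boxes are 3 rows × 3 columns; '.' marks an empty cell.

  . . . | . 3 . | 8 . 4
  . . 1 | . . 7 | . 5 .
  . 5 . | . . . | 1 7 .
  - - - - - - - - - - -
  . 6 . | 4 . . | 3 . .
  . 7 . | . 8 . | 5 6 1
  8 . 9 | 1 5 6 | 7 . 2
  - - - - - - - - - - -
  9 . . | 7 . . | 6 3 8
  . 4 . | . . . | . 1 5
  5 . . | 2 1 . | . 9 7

Step 1. [r7c3∈{2}] only 2 remains possible at r7c3 ⇒ r7c3=2.
Step 2. [r9c3∈{3,6,8}] r9c3 is the only open cell in row 9 admitting 6 ⇒ r9c3=6.
Step 3. [r2c7∈{2,9}] 9 has one home in col 7: r2c7, so r2c7=9.
Step 4. [r7c5∈{4}] r7c5 is down to just 4 ⇒ r7c5=4.
Step 5. [r2c1∈{2,3,4,6}] in row 2, 4 fits only at r2c1. So r2c1=4.
Step 6. [r6c2∈{3}] r6c2 is down to just 3. So r6c2=3.
Step 7. [r5c1∈{2}] only 2 remains possible at r5c1 ⇒ r5c1=2.
Step 8. [r9c6∈{3,8}] across row 9, 3 lands solely at r9c6. So r9c6=3.
Step 9. [r5c6∈{9}] only 9 remains possible at r5c6. So r5c6=9.
Step 10. [r1c4∈{5,6,9}] 5 has one home in col 4: r1c4. So r1c4=5.
Step 11. [r8c6∈{8}] nothing but 8 survives at r8c6, so r8c6=8.
Step 12. [r4c6∈{2}] r4c6 has the single candidate 2. So r4c6=2.
Step 13. [r3c3∈{3,8}] col 3 places 8 nowhere but r3c3 ⇒ r3c3=8.
Step 14. [r3c1∈{3,6}] box 1 places 3 nowhere but r3c1 ⇒ r3c1=3.
Step 15. [r3c9∈{6}] r3c9 has the single candidate 6. So r3c9=6.
Step 16. [r3c4∈{9}] r3c4 has the single candidate 9 ⇒ r3c4=9.
Step 17. [r1c3∈{7}] only 7 remains possible at r1c3. So r1c3=7.
Step 18. [r8c4∈{6}] r8c4 has the single candidate 6 ⇒ r8c4=6.
Step 19. [r2c2∈{2}] only 2 remains possible at r2c2, so r2c2=2.
Step 20. [r7c2∈{1}] nothing but 1 survives at r7c2. So r7c2=1.
Step 21. [r3c6∈{4}] r3c6's peers cover all but 4, so r3c6=4.
Step 22. [r5c4∈{3}] r5c4's peers cover all but 3, so r5c4=3.
Step 23. [r5c3∈{4}] r5c3 is down to just 4, so r5c3=4.
Step 24. [r4c8∈{8}] only 8 remains possible at r4c8 ⇒ r4c8=8.
Step 25. [r2c5∈{6}] r2c5 has the single candidate 6, so r2c5=6.
Step 26. [r7c6∈{5}] only 5 remains possible at r7c6, so r7c6=5.
Step 27. [r3c5∈{2}] nothing but 2 survives at r3c5 ⇒ r3c5=2.
Step 28. [r2c9∈{3}] r2c9 has the single candidate 3. So r2c9=3.
Step 29. [r8c7∈{2}] nothing but 2 survives at r8c7, so r8c7=2.
Step 30. [r1c1∈{6}] r1c1 has the single candidate 6. So r1c1=6.
Step 31. [r2c4∈{8}] r2c4's peers cover all but 8 ⇒ r2c4=8.
Step 32. [r9c7∈{4}] r9c7's peers cover all but 4 ⇒ r9c7=4.
Step 33. [r1c8∈{2}] r1c8 has the single candidate 2. So r1c8=2.
Step 34. [r4c5∈{7}] r4c5's peers cover all but 7, so r4c5=7.
Step 35. [r1c6∈{1}] r1c6 is down to just 1. So r1c6=1.
Step 36. [r4c3∈{5}] r4c3's peers cover all but 5, so r4c3=5.
Step 37. [r6c8∈{4}] only 4 remains possible at r6c8. So r6c8=4.
Step 38. [r4c9∈{9}] r4c9's peers cover all but 9 ⇒ r4c9=9.
Step 39. [r8c5∈{9}] r8c5 has the single candidate 9 ⇒ r8c5=9.
Step 40. [r8c3∈{3}] r8c3's peers cover all but 3, so r8c3=3.
Step 41. [r9c2∈{8}] r9c2 has the single candidate 8 ⇒ r9c2=8.
Step 42. [r8c1∈{7}] only 7 remains possible at r8c1, so r8c1=7.
Step 43. [r4c1∈{1}] r4c1's peers cover all but 1, so r4c1=1.
Step 44. [r1c2∈{9}] r1c2 has the single candidate 9, so r1c2=9.

Answer: 6 9 7 5 3 1 8 2 4 / 4 2 1 8 6 7 9 5 3 / 3 5 8 9 2 4 1 7 6 / 1 6 5 4 7 2 3 8 9 / 2 7 4 3 8 9 5 6 1 / 8 3 9 1 5 6 7 4 2 / 9 1 2 7 4 5 6 3 8 / 7 4 3 6 9 8 2 1 5 / 5 8 6 2 1 3 4 9 7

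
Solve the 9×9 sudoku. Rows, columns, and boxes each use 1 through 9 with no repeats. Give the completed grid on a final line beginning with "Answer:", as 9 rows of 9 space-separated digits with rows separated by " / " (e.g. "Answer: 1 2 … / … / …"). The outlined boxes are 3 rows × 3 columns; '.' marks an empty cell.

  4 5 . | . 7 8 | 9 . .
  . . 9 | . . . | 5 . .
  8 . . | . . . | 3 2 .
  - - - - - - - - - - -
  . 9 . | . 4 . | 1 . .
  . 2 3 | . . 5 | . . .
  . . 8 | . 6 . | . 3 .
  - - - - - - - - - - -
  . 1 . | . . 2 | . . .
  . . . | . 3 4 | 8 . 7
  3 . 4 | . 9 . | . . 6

Step 1. [r2c8∈{1,4,6,7,8}] box 3 places 7 nowhere but r2c8. So r2c8=7.
Step 2. [r8c2∈{6}] nothing but 6 survives at r8c2, so r8c2=6.
Step 3. [r7c4∈{5,6,7,8}] in row 7, 6 fits only at r7c4. So r7c4=6.
Step 4. [r5c7∈{4,6,7}] r5c7 is the only open cell in col 7 admitting 6 ⇒ r5c7=6.
Step 5. [r6c7∈{2,4,7}] col 7 places 7 nowhere but r6c7, so r6c7=7.
Step 6. [r1c4∈{1,2,3}] across row 1, 3 lands solely at r1c4 ⇒ r1c4=3.
Step 7. [r1c3∈{1,2,6}] in row 1, 2 fits only at r1c3, so r1c3=2.
Step 8. [r3c3∈{1,6,7}] col 3 places 1 nowhere but r3c3, so r3c3=1.
Step 9. [r8c3∈{5}] r8c3 is down to just 5 ⇒ r8c3=5.
Step 10. [r8c4∈{1}] r8c4 has the single candidate 1, so r8c4=1.
Step 11. [r3c9∈{4}] r3c9 is down to just 4. So r3c9=4.
Step 12. [r8c8∈{9}] r8c8 is down to just 9. So r8c8=9.
Step 13. [r7c3∈{7}] r7c3 has the single candidate 7, so r7c3=7.
Step 14. [r7c5∈{5,8}] row 7 places 8 nowhere but r7c5, so r7c5=8.
Step 15. [r5c5∈{1}] only 1 remains possible at r5c5. So r5c5=1.
Step 16. [r6c6∈{9}] r6c6 is down to just 9 ⇒ r6c6=9.
Step 17. [r6c4∈{2}] r6c4 is down to just 2. So r6c4=2.
Step 18. [r6c9∈{5}] r6c9 has the single candidate 5, so r6c9=5.
Step 19. [r4c8∈{8}] r4c8 has the single candidate 8, so r4c8=8.
Step 20. [r4c4∈{7}] r4c4's peers cover all but 7. So r4c4=7.
Step 21. [r2c6∈{1,6}] in col 6, 1 fits only at r2c6, so r2c6=1.
Step 22. [r7c8∈{4,5}] 5 has one home in row 7: r7c8 ⇒ r7c8=5.
Step 23. [r2c1∈{6}] nothing but 6 survives at r2c1. So r2c1=6.
Step 24. [r3c4∈{5,9}] in row 3, 9 fits only at r3c4, so r3c4=9.
Step 25. [r9c8∈{1}] nothing but 1 survives at r9c8 ⇒ r9c8=1.
Step 26. [r4c9∈{2}] only 2 remains possible at r4c9. So r4c9=2.
Step 27. [r2c2∈{3}] r2c2 is down to just 3. So r2c2=3.
Step 28. [r7c7∈{4}] only 4 remains possible at r7c7. So r7c7=4.
Step 29. [r2c5∈{2}] only 2 remains possible at r2c5 ⇒ r2c5=2.
Step 30. [r3c5∈{5}] only 5 remains possible at r3c5, so r3c5=5.
Step 31. [r4c6∈{3}] r4c6 has the single candidate 3. So r4c6=3.
Step 32. [r7c9∈{3}] only 3 remains possible at r7c9, so r7c9=3.
Step 33. [r4c1∈{5}] only 5 remains possible at r4c1. So r4c1=5.
Step 34. [r7c1∈{9}] r7c1 is down to just 9 ⇒ r7c1=9.
Step 35. [r4c3∈{6}] r4c3 is down to just 6 ⇒ r4c3=6.
Step 36. [r9c7∈{2}] nothing but 2 survives at r9c7, so r9c7=2.
Step 37. [r9c6∈{7}] nothing but 7 survives at r9c6 ⇒ r9c6=7.
Step 38. [r1c8∈{6}] r1c8 is down to just 6, so r1c8=6.
Step 39. [r5c1∈{7}] nothing but 7 survives at r5c1. So r5c1=7.
Step 40. [r5c4∈{8}] r5c4 has the single candidate 8, so r5c4=8.
Step 41. [r3c2∈{7}] r3c2 has the single candidate 7. So r3c2=7.
Step 42. [r6c2∈{4}] r6c2 is down to just 4. So r6c2=4.
Step 43. [r2c4∈{4}] r2c4 has the single candidate 4 ⇒ r2c4=4.
Step 44. [r6c1∈{1}] r6c1 is down to just 1, so r6c1=1.
Step 45. [r9c4∈{5}] only 5 remains possible at r9c4. So r9c4=5.
Step 46. [r5c8∈{4}] r5c8 is down to just 4 ⇒ r5c8=4.
Step 47. [r5c9∈{9}] r5c9's peers cover all but 9. So r5c9=9.
Step 48. [r3c6∈{6}] r3c6 is down to just 6. So r3c6=6.
Step 49. [r9c2∈{8}] nothing but 8 survives at r9c2. So r9c2=8.
Step 50. [r2c9∈{8}] r2c9 is down to just 8 ⇒ r2c9=8.
Step 51. [r1c9∈{1}] r1c9 is down to just 1, so r1c9=1.
Step 52. [r8c1∈{2}] r8c1 is down to just 2 ⇒ r8c1=2.

Answer: 4 5 2 3 7 8 9 6 1 / 6 3 9 4 2 1 5 7 8 / 8 7 1 9 5 6 3 2 4 / 5 9 6 7 4 3 1 8 2 / 7 2 3 8 1 5 6 4 9 / 1 4 8 2 6 9 7 3 5 / 9 1 7 6 8 2 4 5 3 / 2 6 5 1 3 4 8 9 7 / 3 8 4 5 9 7 2 1 6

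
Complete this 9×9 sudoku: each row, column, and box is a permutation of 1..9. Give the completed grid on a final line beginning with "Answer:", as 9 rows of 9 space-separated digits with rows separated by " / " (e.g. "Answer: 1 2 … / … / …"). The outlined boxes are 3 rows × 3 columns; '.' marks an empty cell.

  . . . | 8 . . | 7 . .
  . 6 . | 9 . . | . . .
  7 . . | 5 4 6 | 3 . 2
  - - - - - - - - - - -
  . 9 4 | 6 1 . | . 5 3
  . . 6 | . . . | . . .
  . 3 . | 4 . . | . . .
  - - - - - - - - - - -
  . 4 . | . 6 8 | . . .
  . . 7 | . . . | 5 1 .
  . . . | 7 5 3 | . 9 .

Step 1. [r7c7∈{2}] r7c7 has the single candidate 2. So r7c7=2.
Step 2. [r4c7∈{8}] nothing but 8 survives at r4c7, so r4c7=8.
Step 3. [r4c1∈{2}] only 2 remains possible at r4c1. So r4c1=2.
Step 4. [r1c9∈{1,4,5,6,9}] in box 3, 9 fits only at r1c9. So r1c9=9.
Step 5. [r5c2∈{1,5,7,8}] r5c2 is the only open cell in col 2 admitting 7 ⇒ r5c2=7.
Step 6. [r8c1∈{3,6,8,9}] 3 has one home in row 8: r8c1. So r8c1=3.
Step 7. [r1c2∈{1,2,5}] r1c2 is the only open cell in col 2 admitting 5, so r1c2=5.
Step 8. [r8c9∈{4,6,8}] r8c9 is the only open cell in row 8 admitting 6. So r8c9=6.
Step 9. [r9c9∈{4,8}] across box 9, 8 lands solely at r9c9 ⇒ r9c9=8.
Step 10. [r8c4∈{2}] nothing but 2 survives at r8c4, so r8c4=2.
Step 11. [r8c5∈{9}] only 9 remains possible at r8c5, so r8c5=9.
Step 12. [r3c3∈{1,8,9}] in row 3, 9 fits only at r3c3 ⇒ r3c3=9.
Step 13. [r3c2∈{1,8}] row 3 places 1 nowhere but r3c2. So r3c2=1.
Step 14. [r4c6∈{7}] only 7 remains possible at r4c6. So r4c6=7.
Step 15. [r6c7∈{1,6,9}] in col 7, 6 fits only at r6c7. So r6c7=6.
Step 16. [r6c6∈{2,5,9}] r6c6 is the only open cell in row 6 admitting 9 ⇒ r6c6=9.
Step 17. [r2c5∈{2,3,7}] row 2 places 7 nowhere but r2c5 ⇒ r2c5=7.
Step 18. [r2c3∈{2,3,8}] in row 2, 3 fits only at r2c3. So r2c3=3.
Step 19. [r6c3∈{1,5,8}] col 3 places 8 nowhere but r6c3, so r6c3=8.
Step 20. [r2c6∈{1,2}] across row 2, 2 lands solely at r2c6, so r2c6=2.
Step 21. [r6c1∈{1,5}] 5 has one home in row 6: r6c1. So r6c1=5.
Step 22. [r5c1∈{1}] only 1 remains possible at r5c1, so r5c1=1.
Step 23. [r5c9∈{4}] r5c9 is down to just 4 ⇒ r5c9=4.
Step 24. [r2c7∈{1,4}] 1 has one home in col 7: r2c7 ⇒ r2c7=1.
Step 25. [r7c9∈{7}] r7c9 has the single candidate 7 ⇒ r7c9=7.
Step 26. [r9c3∈{1,2}] 1 has one home in row 9: r9c3 ⇒ r9c3=1.
Step 27. [r2c1∈{4,8}] r2c1 is the only open cell in col 1 admitting 8, so r2c1=8.
Step 28. [r6c5∈{2}] nothing but 2 survives at r6c5 ⇒ r6c5=2.
Step 29. [r5c5∈{3,8}] 8 has one home in row 5: r5c5, so r5c5=8.
Step 30. [r2c8∈{4}] only 4 remains possible at r2c8, so r2c8=4.
Step 31. [r7c3∈{5}] r7c3 is down to just 5, so r7c3=5.
Step 32. [r5c6∈{5}] r5c6 has the single candidate 5. So r5c6=5.
Step 33. [r1c3∈{2}] r1c3 has the single candidate 2 ⇒ r1c3=2.
Step 34. [r1c8∈{6}] r1c8 has the single candidate 6 ⇒ r1c8=6.
Step 35. [r1c6∈{1}] nothing but 1 survives at r1c6 ⇒ r1c6=1.
Step 36. [r9c1∈{6}] r9c1 is down to just 6, so r9c1=6.
Step 37. [r7c8∈{3}] r7c8's peers cover all but 3. So r7c8=3.
Step 38. [r6c9∈{1}] r6c9's peers cover all but 1 ⇒ r6c9=1.
Step 39. [r7c4∈{1}] nothing but 1 survives at r7c4, so r7c4=1.
Step 40. [r5c8∈{2}] only 2 remains possible at r5c8, so r5c8=2.
Step 41. [r9c7∈{4}] r9c7's peers cover all but 4, so r9c7=4.
Step 42. [r8c6∈{4}] only 4 remains possible at r8c6 ⇒ r8c6=4.
Step 43. [r9c2∈{2}] r9c2 is down to just 2, so r9c2=2.
Step 44. [r3c8∈{8}] nothing but 8 survives at r3c8. So r3c8=8.
Step 45. [r8c2∈{8}] r8c2 is down to just 8, so r8c2=8.
Step 46. [r5c7∈{9}] r5c7 has the single candidate 9. So r5c7=9.
Step 47. [r5c4∈{3}] r5c4 has the single candidate 3, so r5c4=3.
Step 48. [r1c5∈{3}] only 3 remains possible at r1c5. So r1c5=3.
Step 49. [r6c8∈{7}] nothing but 7 survives at r6c8. So r6c8=7.
Step 50. [r1c1∈{4}] r1c1's peers cover all but 4 ⇒ r1c1=4.
Step 51. [r2c9∈{5}] r2c9 is down to just 5. So r2c9=5.
Step 52. [r7c1∈{9}] r7c1's peers cover all but 9. So r7c1=9.

Answer: 4 5 2 8 3 1 7 6 9 / 8 6 3 9 7 2 1 4 5 / 7 1 9 5 4 6 3 8 2 / 2 9 4 6 1 7 8 5 3 / 1 7 6 3 8 5 9 2 4 / 5 3 8 4 2 9 6 7 1 / 9 4 5 1 6 8 2 3 7 / 3 8 7 2 9 4 5 1 6 / 6 2 1 7 5 3 4 9 8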